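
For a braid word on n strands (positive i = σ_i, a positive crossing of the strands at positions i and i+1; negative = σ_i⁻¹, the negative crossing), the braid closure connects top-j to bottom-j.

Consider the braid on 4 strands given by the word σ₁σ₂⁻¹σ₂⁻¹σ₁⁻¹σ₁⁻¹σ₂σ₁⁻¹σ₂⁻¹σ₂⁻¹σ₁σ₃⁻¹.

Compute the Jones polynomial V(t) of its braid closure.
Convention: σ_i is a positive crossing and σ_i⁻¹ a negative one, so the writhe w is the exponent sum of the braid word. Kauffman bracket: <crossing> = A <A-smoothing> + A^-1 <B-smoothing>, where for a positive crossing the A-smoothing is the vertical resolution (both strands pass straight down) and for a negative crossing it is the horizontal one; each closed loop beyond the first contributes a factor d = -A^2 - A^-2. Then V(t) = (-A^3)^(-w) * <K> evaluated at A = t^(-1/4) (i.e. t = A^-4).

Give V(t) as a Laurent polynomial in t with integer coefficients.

-1 + 4*t^-1 - 5*t^-2 + 7*t^-3 - 7*t^-4 + 6*t^-5 - 5*t^-6 + 3*t^-7 - t^-8

Derivation:
The presented braid s1 s2^-1 s2^-1 s1^-1 s1^-1 s2 s1^-1 s2^-1 s2^-1 s1 s3^-1 on 4 strands reduces by inverse Markov moves (closure unchanged at each step):
  Destabilize: the word has the form β·s3^-1 where s3^-1 occurs only as the final letter (β ∈ B_3); drop it and the last strand → 3 strands.
Reduced to β = s1 s2^-1 s2^-1 s1^-1 s1^-1 s2 s1^-1 s2^-1 s2^-1 s1 on 3 strands, 10 crossings.
Compute on β:
Braid: s1 s2^-1 s2^-1 s1^-1 s1^-1 s2 s1^-1 s2^-1 s2^-1 s1 on 3 strands, 10 crossings.
Writhe w = (#positive) - (#negative) = 3 - 7 = -4.
Enumerate smoothing states for the bracket polynomial. There are 2^10 = 1024 states.
For each crossing: s=0 is the vertical smoothing, s=1 horizontal. Crossing k contributes A^(sign_k * (1 - 2*s_k)); loop factor d = -A^2 - A^-2.
Tabulate the states by total A-exponent and number of loops L (A-exp: L × count):
  A^10: L=6 ×1
  A^8: L=5 ×10
  A^6: L=4 ×43, L=6 ×2
  A^4: L=3 ×98, L=5 ×22
  A^2: L=2 ×118, L=4 ×88, L=6 ×4
  A^0: L=1 ×60, L=3 ×162, L=5 ×30
  A^-2: L=2 ×128, L=4 ×79, L=6 ×3
  A^-4: L=1 ×23, L=3 ×84, L=5 ×13
  A^-6: L=2 ×27, L=4 ×18
  A^-8: L=1 ×2, L=3 ×8
  A^-10: L=2 ×1
Each group contributes A^e * Σ count * d^(L-1):
Powers of d = -A^2 - A^-2: d^2 = A^4 + 2 + A^-4; d^3 = -A^6 - 3*A^2 - 3*A^-2 - A^-6; d^4 = A^8 + 4*A^4 + 6 + 4*A^-4 + A^-8; d^5 = -A^10 - 5*A^6 - 10*A^2 - 10*A^-2 - 5*A^-6 - A^-10.
  A^10 * (d^5) = -A^20 - 5*A^16 - 10*A^12 - 10*A^8 - 5*A^4 - 1
  A^8 * (10*d^4) = 10*A^16 + 40*A^12 + 60*A^8 + 40*A^4 + 10
  A^6 * (43*d^3 + 2*d^5) = -2*A^16 - 53*A^12 - 149*A^8 - 149*A^4 - 53 - 2*A^-4
  A^4 * (98*d^2 + 22*d^4) = 22*A^12 + 186*A^8 + 328*A^4 + 186 + 22*A^-4
  A^2 * (118*d + 88*d^3 + 4*d^5) = -4*A^12 - 108*A^8 - 422*A^4 - 422 - 108*A^-4 - 4*A^-8
  A^0 * (60 + 162*d^2 + 30*d^4) = 30*A^8 + 282*A^4 + 564 + 282*A^-4 + 30*A^-8
  A^-2 * (128*d + 79*d^3 + 3*d^5) = -3*A^8 - 94*A^4 - 395 - 395*A^-4 - 94*A^-8 - 3*A^-12
  A^-4 * (23 + 84*d^2 + 13*d^4) = 13*A^4 + 136 + 269*A^-4 + 136*A^-8 + 13*A^-12
  A^-6 * (27*d + 18*d^3) = -18 - 81*A^-4 - 81*A^-8 - 18*A^-12
  A^-8 * (2 + 8*d^2) = 8*A^-4 + 18*A^-8 + 8*A^-12
  A^-10 * (d) = -A^-8 - A^-12
Summing the groups: <K> = -A^20 + 3*A^16 - 5*A^12 + 6*A^8 - 7*A^4 + 7 - 5*A^-4 + 4*A^-8 - A^-12
Normalise by the writhe: (-A^3)^(-w) = (-A^3)^(4) = A^12, so f(A) = A^12 * <K> = -A^32 + 3*A^28 - 5*A^24 + 6*A^20 - 7*A^16 + 7*A^12 - 5*A^8 + 4*A^4 - 1.
Substitute A = t^(-1/4), i.e. A^e → t^(-e/4): V(t) = -1 + 4*t^-1 - 5*t^-2 + 7*t^-3 - 7*t^-4 + 6*t^-5 - 5*t^-6 + 3*t^-7 - t^-8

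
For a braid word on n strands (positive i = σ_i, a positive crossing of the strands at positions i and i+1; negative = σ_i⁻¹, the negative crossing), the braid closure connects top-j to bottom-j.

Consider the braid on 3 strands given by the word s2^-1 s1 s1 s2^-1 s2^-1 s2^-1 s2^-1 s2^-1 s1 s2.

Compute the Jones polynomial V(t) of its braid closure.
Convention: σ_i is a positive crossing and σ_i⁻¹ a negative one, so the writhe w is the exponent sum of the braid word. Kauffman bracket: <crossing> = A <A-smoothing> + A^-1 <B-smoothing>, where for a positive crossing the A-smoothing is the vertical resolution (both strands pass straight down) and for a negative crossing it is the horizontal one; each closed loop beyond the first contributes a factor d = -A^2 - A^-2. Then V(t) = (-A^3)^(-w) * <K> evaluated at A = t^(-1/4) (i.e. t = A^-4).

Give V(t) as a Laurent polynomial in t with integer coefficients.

The presented braid s2^-1 s1 s1 s2^-1 s2^-1 s2^-1 s2^-1 s2^-1 s1 s2 on 3 strands reduces by inverse Markov moves (closure unchanged at each step):
  Deconjugate: the word is γ·β·γ⁻¹ with γ = s2^-1 (prefix) and γ⁻¹ = s2 (suffix); strip both.
Reduced to β = s1 s1 s2^-1 s2^-1 s2^-1 s2^-1 s2^-1 s1 on 3 strands, 8 crossings.
Compute on β:
Braid: s1 s1 s2^-1 s2^-1 s2^-1 s2^-1 s2^-1 s1 on 3 strands, 8 crossings.
Writhe w = (#positive) - (#negative) = 3 - 5 = -2.
State-sum expansion of <K>. There are 2^8 = 256 states.
Each crossing splits two ways (0=vertical, 1=horizontal). The state's weight is A^(#A-smoothings - #B-smoothings) * d^(loops - 1).
Tabulate the states by total A-exponent and number of loops L (A-exp: L × count):
  A^8: L=6 ×1
  A^6: L=5 ×8
  A^4: L=4 ×25, L=6 ×3
  A^2: L=3 ×40, L=5 ×15, L=7 ×1
  A^0: L=2 ×35, L=4 ×30, L=6 ×5
  A^-2: L=1 ×15, L=3 ×31, L=5 ×10
  A^-4: L=2 ×18, L=4 ×10
  A^-6: L=3 ×8
  A^-8: L=4 ×1
Each group contributes A^e * Σ count * d^(L-1):
Powers of d = -A^2 - A^-2: d^2 = A^4 + 2 + A^-4; d^3 = -A^6 - 3*A^2 - 3*A^-2 - A^-6; d^4 = A^8 + 4*A^4 + 6 + 4*A^-4 + A^-8; d^5 = -A^10 - 5*A^6 - 10*A^2 - 10*A^-2 - 5*A^-6 - A^-10; d^6 = A^12 + 6*A^8 + 15*A^4 + 20 + 15*A^-4 + 6*A^-8 + A^-12.
  A^8 * (d^5) = -A^18 - 5*A^14 - 10*A^10 - 10*A^6 - 5*A^2 - A^-2
  A^6 * (8*d^4) = 8*A^14 + 32*A^10 + 48*A^6 + 32*A^2 + 8*A^-2
  A^4 * (25*d^3 + 3*d^5) = -3*A^14 - 40*A^10 - 105*A^6 - 105*A^2 - 40*A^-2 - 3*A^-6
  A^2 * (40*d^2 + 15*d^4 + d^6) = A^14 + 21*A^10 + 115*A^6 + 190*A^2 + 115*A^-2 + 21*A^-6 + A^-10
  A^0 * (35*d + 30*d^3 + 5*d^5) = -5*A^10 - 55*A^6 - 175*A^2 - 175*A^-2 - 55*A^-6 - 5*A^-10
  A^-2 * (15 + 31*d^2 + 10*d^4) = 10*A^6 + 71*A^2 + 137*A^-2 + 71*A^-6 + 10*A^-10
  A^-4 * (18*d + 10*d^3) = -10*A^2 - 48*A^-2 - 48*A^-6 - 10*A^-10
  A^-6 * (8*d^2) = 8*A^-2 + 16*A^-6 + 8*A^-10
  A^-8 * (d^3) = -A^-2 - 3*A^-6 - 3*A^-10 - A^-14
Summing the groups: <K> = -A^18 + A^14 - 2*A^10 + 3*A^6 - 2*A^2 + 3*A^-2 - A^-6 + A^-10 - A^-14
Normalise by the writhe: (-A^3)^(-w) = (-A^3)^(2) = A^6, so f(A) = A^6 * <K> = -A^24 + A^20 - 2*A^16 + 3*A^12 - 2*A^8 + 3*A^4 - 1 + A^-4 - A^-8.
Substitute A = t^(-1/4), i.e. A^e → t^(-e/4): V(t) = -t^2 + t - 1 + 3*t^-1 - 2*t^-2 + 3*t^-3 - 2*t^-4 + t^-5 - t^-6

Answer: -t^2 + t - 1 + 3*t^-1 - 2*t^-2 + 3*t^-3 - 2*t^-4 + t^-5 - t^-6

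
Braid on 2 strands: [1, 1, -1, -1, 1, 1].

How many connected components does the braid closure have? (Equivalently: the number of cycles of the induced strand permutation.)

Track the strand permutation on 2 strands, starting from identity.
  step 1: s1 swaps positions 1,2 -> [2 1]
  step 2: s1 swaps positions 1,2 -> [1 2]
  step 3: s1^-1 swaps positions 1,2 -> [2 1]
  step 4: s1^-1 swaps positions 1,2 -> [1 2]
  step 5: s1 swaps positions 1,2 -> [2 1]
  step 6: s1 swaps positions 1,2 -> [1 2]
Final permutation (position -> original strand): [1 2]
Closure components = cycle count of this permutation = 2.

Answer: 2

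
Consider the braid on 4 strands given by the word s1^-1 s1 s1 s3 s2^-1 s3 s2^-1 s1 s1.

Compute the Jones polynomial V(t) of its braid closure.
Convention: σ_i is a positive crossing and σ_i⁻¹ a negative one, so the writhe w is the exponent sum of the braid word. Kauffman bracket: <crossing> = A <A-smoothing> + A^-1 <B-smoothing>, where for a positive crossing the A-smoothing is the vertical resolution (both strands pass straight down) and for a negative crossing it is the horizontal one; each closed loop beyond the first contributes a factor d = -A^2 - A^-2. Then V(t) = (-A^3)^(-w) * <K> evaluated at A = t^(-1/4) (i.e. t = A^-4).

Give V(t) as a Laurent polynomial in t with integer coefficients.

The presented braid s1^-1 s1 s1 s3 s2^-1 s3 s2^-1 s1 s1 on 4 strands reduces by inverse Markov moves (closure unchanged at each step):
  Deconjugate: the word is γ·β·γ⁻¹ with γ = s1^-1 (prefix) and γ⁻¹ = s1 (suffix); strip both.
Reduced to β = s1 s1 s3 s2^-1 s3 s2^-1 s1 on 4 strands, 7 crossings.
Compute on β:
Braid: s1 s1 s3 s2^-1 s3 s2^-1 s1 on 4 strands, 7 crossings.
Writhe w = (#positive) - (#negative) = 5 - 2 = 3.
State-sum expansion of <K>. There are 2^7 = 128 states.
Each crossing splits two ways (0=vertical, 1=horizontal). The state's weight is A^(#A-smoothings - #B-smoothings) * d^(loops - 1).
Tabulate the states by total A-exponent and number of loops L (A-exp: L × count):
  A^7: L=4 ×1
  A^5: L=3 ×7
  A^3: L=2 ×17, L=4 ×4
  A^1: L=1 ×15, L=3 ×19, L=5 ×1
  A^-1: L=2 ×27, L=4 ×8
  A^-3: L=3 ×20, L=5 ×1
  A^-5: L=4 ×7
  A^-7: L=5 ×1
Each group contributes A^e * Σ count * d^(L-1):
Powers of d = -A^2 - A^-2: d^2 = A^4 + 2 + A^-4; d^3 = -A^6 - 3*A^2 - 3*A^-2 - A^-6; d^4 = A^8 + 4*A^4 + 6 + 4*A^-4 + A^-8.
  A^7 * (d^3) = -A^13 - 3*A^9 - 3*A^5 - A
  A^5 * (7*d^2) = 7*A^9 + 14*A^5 + 7*A
  A^3 * (17*d + 4*d^3) = -4*A^9 - 29*A^5 - 29*A - 4*A^-3
  A^1 * (15 + 19*d^2 + d^4) = A^9 + 23*A^5 + 59*A + 23*A^-3 + A^-7
  A^-1 * (27*d + 8*d^3) = -8*A^5 - 51*A - 51*A^-3 - 8*A^-7
  A^-3 * (20*d^2 + d^4) = A^5 + 24*A + 46*A^-3 + 24*A^-7 + A^-11
  A^-5 * (7*d^3) = -7*A - 21*A^-3 - 21*A^-7 - 7*A^-11
  A^-7 * (d^4) = A + 4*A^-3 + 6*A^-7 + 4*A^-11 + A^-15
Summing the groups: <K> = -A^13 + A^9 - 2*A^5 + 3*A - 3*A^-3 + 2*A^-7 - 2*A^-11 + A^-15
Normalise by the writhe: (-A^3)^(-w) = (-A^3)^(-3) = -A^-9, so f(A) = -A^-9 * <K> = A^4 - 1 + 2*A^-4 - 3*A^-8 + 3*A^-12 - 2*A^-16 + 2*A^-20 - A^-24.
Substitute A = t^(-1/4), i.e. A^e → t^(-e/4): V(t) = -t^6 + 2*t^5 - 2*t^4 + 3*t^3 - 3*t^2 + 2*t - 1 + t^-1

Answer: -t^6 + 2*t^5 - 2*t^4 + 3*t^3 - 3*t^2 + 2*t - 1 + t^-1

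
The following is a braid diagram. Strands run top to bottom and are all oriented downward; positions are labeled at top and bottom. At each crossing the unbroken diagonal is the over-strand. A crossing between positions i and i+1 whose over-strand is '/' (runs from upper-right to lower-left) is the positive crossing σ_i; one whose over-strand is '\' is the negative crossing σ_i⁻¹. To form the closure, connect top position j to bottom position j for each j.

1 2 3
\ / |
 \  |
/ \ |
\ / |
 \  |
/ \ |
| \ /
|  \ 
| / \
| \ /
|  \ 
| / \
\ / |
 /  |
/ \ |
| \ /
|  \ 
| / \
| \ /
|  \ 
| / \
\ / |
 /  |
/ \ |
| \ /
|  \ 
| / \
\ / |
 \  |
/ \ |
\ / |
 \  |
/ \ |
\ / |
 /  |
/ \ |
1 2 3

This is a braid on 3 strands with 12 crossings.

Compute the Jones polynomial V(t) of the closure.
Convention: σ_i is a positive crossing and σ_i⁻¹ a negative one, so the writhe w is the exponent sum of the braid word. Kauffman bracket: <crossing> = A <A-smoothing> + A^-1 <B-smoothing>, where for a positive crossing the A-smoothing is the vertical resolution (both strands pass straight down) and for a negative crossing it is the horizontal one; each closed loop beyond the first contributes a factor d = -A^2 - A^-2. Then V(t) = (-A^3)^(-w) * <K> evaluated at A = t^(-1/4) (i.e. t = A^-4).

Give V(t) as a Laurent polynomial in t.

2*t^-2 - 3*t^-3 + 6*t^-4 - 7*t^-5 + 7*t^-6 - 7*t^-7 + 5*t^-8 - 3*t^-9 + t^-10

Derivation:
Reading the diagram top to bottom ('/'-over between positions i,i+1 = s_i, '\'-over = s_i^-1): braid word = s1^-1 s1^-1 s2^-1 s2^-1 s1 s2^-1 s2^-1 s1 s2^-1 s1^-1 s1^-1 s1.
The presented braid s1^-1 s1^-1 s2^-1 s2^-1 s1 s2^-1 s2^-1 s1 s2^-1 s1^-1 s1^-1 s1 on 3 strands reduces by inverse Markov moves (closure unchanged at each step):
  Deconjugate: the word is γ·β·γ⁻¹ with γ = s1^-1 (prefix) and γ⁻¹ = s1 (suffix); strip both.
Reduced to β = s1^-1 s2^-1 s2^-1 s1 s2^-1 s2^-1 s1 s2^-1 s1^-1 s1^-1 on 3 strands, 10 crossings.
Compute on β:
Braid: s1^-1 s2^-1 s2^-1 s1 s2^-1 s2^-1 s1 s2^-1 s1^-1 s1^-1 on 3 strands, 10 crossings.
Writhe w = (#positive) - (#negative) = 2 - 8 = -6.
Enumerate smoothing states for the bracket polynomial. There are 2^10 = 1024 states.
Each crossing splits two ways (0=vertical, 1=horizontal). The state's weight is A^(#A-smoothings - #B-smoothings) * d^(loops - 1).
Tabulate the states by total A-exponent and number of loops L (A-exp: L × count):
  A^10: L=7 ×1
  A^8: L=6 ×10
  A^6: L=5 ×44, L=7 ×1
  A^4: L=4 ×110, L=6 ×10
  A^2: L=3 ×166, L=5 ×44
  A^0: L=2 ×144, L=4 ×106, L=6 ×2
  A^-2: L=1 ×57, L=3 ×140, L=5 ×13
  A^-4: L=2 ×91, L=4 ×28, L=6 ×1
  A^-6: L=1 ×16, L=3 ×26, L=5 ×3
  A^-8: L=2 ×7, L=4 ×3
  A^-10: L=3 ×1
Each group contributes A^e * Σ count * d^(L-1):
Powers of d = -A^2 - A^-2: d^2 = A^4 + 2 + A^-4; d^3 = -A^6 - 3*A^2 - 3*A^-2 - A^-6; d^4 = A^8 + 4*A^4 + 6 + 4*A^-4 + A^-8; d^5 = -A^10 - 5*A^6 - 10*A^2 - 10*A^-2 - 5*A^-6 - A^-10; d^6 = A^12 + 6*A^8 + 15*A^4 + 20 + 15*A^-4 + 6*A^-8 + A^-12.
  A^10 * (d^6) = A^22 + 6*A^18 + 15*A^14 + 20*A^10 + 15*A^6 + 6*A^2 + A^-2
  A^8 * (10*d^5) = -10*A^18 - 50*A^14 - 100*A^10 - 100*A^6 - 50*A^2 - 10*A^-2
  A^6 * (44*d^4 + d^6) = A^18 + 50*A^14 + 191*A^10 + 284*A^6 + 191*A^2 + 50*A^-2 + A^-6
  A^4 * (110*d^3 + 10*d^5) = -10*A^14 - 160*A^10 - 430*A^6 - 430*A^2 - 160*A^-2 - 10*A^-6
  A^2 * (166*d^2 + 44*d^4) = 44*A^10 + 342*A^6 + 596*A^2 + 342*A^-2 + 44*A^-6
  A^0 * (144*d + 106*d^3 + 2*d^5) = -2*A^10 - 116*A^6 - 482*A^2 - 482*A^-2 - 116*A^-6 - 2*A^-10
  A^-2 * (57 + 140*d^2 + 13*d^4) = 13*A^6 + 192*A^2 + 415*A^-2 + 192*A^-6 + 13*A^-10
  A^-4 * (91*d + 28*d^3 + d^5) = -A^6 - 33*A^2 - 185*A^-2 - 185*A^-6 - 33*A^-10 - A^-14
  A^-6 * (16 + 26*d^2 + 3*d^4) = 3*A^2 + 38*A^-2 + 86*A^-6 + 38*A^-10 + 3*A^-14
  A^-8 * (7*d + 3*d^3) = -3*A^-2 - 16*A^-6 - 16*A^-10 - 3*A^-14
  A^-10 * (d^2) = A^-6 + 2*A^-10 + A^-14
Summing the groups: <K> = A^22 - 3*A^18 + 5*A^14 - 7*A^10 + 7*A^6 - 7*A^2 + 6*A^-2 - 3*A^-6 + 2*A^-10
Normalise by the writhe: (-A^3)^(-w) = (-A^3)^(6) = A^18, so f(A) = A^18 * <K> = A^40 - 3*A^36 + 5*A^32 - 7*A^28 + 7*A^24 - 7*A^20 + 6*A^16 - 3*A^12 + 2*A^8.
Substitute A = t^(-1/4), i.e. A^e → t^(-e/4): V(t) = 2*t^-2 - 3*t^-3 + 6*t^-4 - 7*t^-5 + 7*t^-6 - 7*t^-7 + 5*t^-8 - 3*t^-9 + t^-10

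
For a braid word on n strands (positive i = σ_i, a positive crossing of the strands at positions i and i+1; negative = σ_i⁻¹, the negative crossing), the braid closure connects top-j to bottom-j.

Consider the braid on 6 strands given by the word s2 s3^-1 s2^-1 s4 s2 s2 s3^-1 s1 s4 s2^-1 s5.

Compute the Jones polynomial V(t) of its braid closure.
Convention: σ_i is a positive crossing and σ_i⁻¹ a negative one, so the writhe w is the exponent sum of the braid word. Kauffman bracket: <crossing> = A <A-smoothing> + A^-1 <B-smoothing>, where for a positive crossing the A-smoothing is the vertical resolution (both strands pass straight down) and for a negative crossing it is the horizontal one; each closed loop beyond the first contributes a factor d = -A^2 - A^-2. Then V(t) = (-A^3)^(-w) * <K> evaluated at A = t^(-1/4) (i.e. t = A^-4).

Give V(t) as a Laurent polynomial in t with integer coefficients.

t^2 - t + 1 - t^-1 + t^-2

Derivation:
The presented braid s2 s3^-1 s2^-1 s4 s2 s2 s3^-1 s1 s4 s2^-1 s5 on 6 strands reduces by inverse Markov moves (closure unchanged at each step):
  Destabilize: the word has the form β·s5 where s5 occurs only as the final letter (β ∈ B_5); drop it and the last strand → 5 strands.
  Deconjugate: the word is γ·β·γ⁻¹ with γ = s2 (prefix) and γ⁻¹ = s2^-1 (suffix); strip both.
Reduced to β = s3^-1 s2^-1 s4 s2 s2 s3^-1 s1 s4 on 5 strands, 8 crossings.
Compute on β:
Braid: s3^-1 s2^-1 s4 s2 s2 s3^-1 s1 s4 on 5 strands, 8 crossings.
Writhe w = (#positive) - (#negative) = 5 - 3 = 2.
Computing the Kauffman bracket via state sum. There are 2^8 = 256 states.
Each crossing splits two ways (0=vertical, 1=horizontal). The state's weight is A^(#A-smoothings - #B-smoothings) * d^(loops - 1).
Tabulate the states by total A-exponent and number of loops L (A-exp: L × count):
  A^8: L=4 ×1
  A^6: L=3 ×5, L=5 ×3
  A^4: L=2 ×9, L=4 ×18, L=6 ×1
  A^2: L=1 ×5, L=3 ×42, L=5 ×9
  A^0: L=2 ×37, L=4 ×32, L=6 ×1
  A^-2: L=1 ×10, L=3 ×37, L=5 ×9
  A^-4: L=2 ×13, L=4 ×14, L=6 ×1
  A^-6: L=3 ×6, L=5 ×2
  A^-8: L=4 ×1
Each group contributes A^e * Σ count * d^(L-1):
Powers of d = -A^2 - A^-2: d^2 = A^4 + 2 + A^-4; d^3 = -A^6 - 3*A^2 - 3*A^-2 - A^-6; d^4 = A^8 + 4*A^4 + 6 + 4*A^-4 + A^-8; d^5 = -A^10 - 5*A^6 - 10*A^2 - 10*A^-2 - 5*A^-6 - A^-10.
  A^8 * (d^3) = -A^14 - 3*A^10 - 3*A^6 - A^2
  A^6 * (5*d^2 + 3*d^4) = 3*A^14 + 17*A^10 + 28*A^6 + 17*A^2 + 3*A^-2
  A^4 * (9*d + 18*d^3 + d^5) = -A^14 - 23*A^10 - 73*A^6 - 73*A^2 - 23*A^-2 - A^-6
  A^2 * (5 + 42*d^2 + 9*d^4) = 9*A^10 + 78*A^6 + 143*A^2 + 78*A^-2 + 9*A^-6
  A^0 * (37*d + 32*d^3 + d^5) = -A^10 - 37*A^6 - 143*A^2 - 143*A^-2 - 37*A^-6 - A^-10
  A^-2 * (10 + 37*d^2 + 9*d^4) = 9*A^6 + 73*A^2 + 138*A^-2 + 73*A^-6 + 9*A^-10
  A^-4 * (13*d + 14*d^3 + d^5) = -A^6 - 19*A^2 - 65*A^-2 - 65*A^-6 - 19*A^-10 - A^-14
  A^-6 * (6*d^2 + 2*d^4) = 2*A^2 + 14*A^-2 + 24*A^-6 + 14*A^-10 + 2*A^-14
  A^-8 * (d^3) = -A^-2 - 3*A^-6 - 3*A^-10 - A^-14
Summing the groups: <K> = A^14 - A^10 + A^6 - A^2 + A^-2
Normalise by the writhe: (-A^3)^(-w) = (-A^3)^(-2) = A^-6, so f(A) = A^-6 * <K> = A^8 - A^4 + 1 - A^-4 + A^-8.
Substitute A = t^(-1/4), i.e. A^e → t^(-e/4): V(t) = t^2 - t + 1 - t^-1 + t^-2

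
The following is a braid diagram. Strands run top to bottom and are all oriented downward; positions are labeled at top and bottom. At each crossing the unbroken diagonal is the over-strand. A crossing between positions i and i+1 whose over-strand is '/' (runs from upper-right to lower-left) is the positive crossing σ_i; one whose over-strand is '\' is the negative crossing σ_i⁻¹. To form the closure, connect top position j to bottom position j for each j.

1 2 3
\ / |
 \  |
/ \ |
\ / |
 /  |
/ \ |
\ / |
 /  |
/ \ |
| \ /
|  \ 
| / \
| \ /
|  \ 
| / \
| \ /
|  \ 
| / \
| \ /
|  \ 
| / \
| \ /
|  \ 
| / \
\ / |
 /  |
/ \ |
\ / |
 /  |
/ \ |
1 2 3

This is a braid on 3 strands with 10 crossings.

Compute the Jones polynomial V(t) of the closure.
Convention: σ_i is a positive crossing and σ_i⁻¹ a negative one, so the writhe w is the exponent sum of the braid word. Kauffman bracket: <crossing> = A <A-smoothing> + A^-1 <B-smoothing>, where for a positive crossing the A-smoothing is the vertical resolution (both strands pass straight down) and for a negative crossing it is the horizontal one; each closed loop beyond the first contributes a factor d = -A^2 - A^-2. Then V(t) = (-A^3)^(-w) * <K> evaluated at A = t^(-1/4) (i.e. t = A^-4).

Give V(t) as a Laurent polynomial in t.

Reading the diagram top to bottom ('/'-over between positions i,i+1 = s_i, '\'-over = s_i^-1): braid word = s1^-1 s1 s1 s2^-1 s2^-1 s2^-1 s2^-1 s2^-1 s1 s1.
The presented braid s1^-1 s1 s1 s2^-1 s2^-1 s2^-1 s2^-1 s2^-1 s1 s1 on 3 strands reduces by inverse Markov moves (closure unchanged at each step):
  Deconjugate: the word is γ·β·γ⁻¹ with γ = s1^-1 (prefix) and γ⁻¹ = s1 (suffix); strip both.
Reduced to β = s1 s1 s2^-1 s2^-1 s2^-1 s2^-1 s2^-1 s1 on 3 strands, 8 crossings.
Compute on β:
Braid: s1 s1 s2^-1 s2^-1 s2^-1 s2^-1 s2^-1 s1 on 3 strands, 8 crossings.
Writhe w = (#positive) - (#negative) = 3 - 5 = -2.
Computing the Kauffman bracket via state sum. There are 2^8 = 256 states.
Smooth each crossing (0=||, 1=⌣⌢); contribution A^(Σ sign_k(1-2s_k)) * d^(L-1).
Tabulate the states by total A-exponent and number of loops L (A-exp: L × count):
  A^8: L=6 ×1
  A^6: L=5 ×8
  A^4: L=4 ×25, L=6 ×3
  A^2: L=3 ×40, L=5 ×15, L=7 ×1
  A^0: L=2 ×35, L=4 ×30, L=6 ×5
  A^-2: L=1 ×15, L=3 ×31, L=5 ×10
  A^-4: L=2 ×18, L=4 ×10
  A^-6: L=3 ×8
  A^-8: L=4 ×1
Each group contributes A^e * Σ count * d^(L-1):
Powers of d = -A^2 - A^-2: d^2 = A^4 + 2 + A^-4; d^3 = -A^6 - 3*A^2 - 3*A^-2 - A^-6; d^4 = A^8 + 4*A^4 + 6 + 4*A^-4 + A^-8; d^5 = -A^10 - 5*A^6 - 10*A^2 - 10*A^-2 - 5*A^-6 - A^-10; d^6 = A^12 + 6*A^8 + 15*A^4 + 20 + 15*A^-4 + 6*A^-8 + A^-12.
  A^8 * (d^5) = -A^18 - 5*A^14 - 10*A^10 - 10*A^6 - 5*A^2 - A^-2
  A^6 * (8*d^4) = 8*A^14 + 32*A^10 + 48*A^6 + 32*A^2 + 8*A^-2
  A^4 * (25*d^3 + 3*d^5) = -3*A^14 - 40*A^10 - 105*A^6 - 105*A^2 - 40*A^-2 - 3*A^-6
  A^2 * (40*d^2 + 15*d^4 + d^6) = A^14 + 21*A^10 + 115*A^6 + 190*A^2 + 115*A^-2 + 21*A^-6 + A^-10
  A^0 * (35*d + 30*d^3 + 5*d^5) = -5*A^10 - 55*A^6 - 175*A^2 - 175*A^-2 - 55*A^-6 - 5*A^-10
  A^-2 * (15 + 31*d^2 + 10*d^4) = 10*A^6 + 71*A^2 + 137*A^-2 + 71*A^-6 + 10*A^-10
  A^-4 * (18*d + 10*d^3) = -10*A^2 - 48*A^-2 - 48*A^-6 - 10*A^-10
  A^-6 * (8*d^2) = 8*A^-2 + 16*A^-6 + 8*A^-10
  A^-8 * (d^3) = -A^-2 - 3*A^-6 - 3*A^-10 - A^-14
Summing the groups: <K> = -A^18 + A^14 - 2*A^10 + 3*A^6 - 2*A^2 + 3*A^-2 - A^-6 + A^-10 - A^-14
Normalise by the writhe: (-A^3)^(-w) = (-A^3)^(2) = A^6, so f(A) = A^6 * <K> = -A^24 + A^20 - 2*A^16 + 3*A^12 - 2*A^8 + 3*A^4 - 1 + A^-4 - A^-8.
Substitute A = t^(-1/4), i.e. A^e → t^(-e/4): V(t) = -t^2 + t - 1 + 3*t^-1 - 2*t^-2 + 3*t^-3 - 2*t^-4 + t^-5 - t^-6

Answer: -t^2 + t - 1 + 3*t^-1 - 2*t^-2 + 3*t^-3 - 2*t^-4 + t^-5 - t^-6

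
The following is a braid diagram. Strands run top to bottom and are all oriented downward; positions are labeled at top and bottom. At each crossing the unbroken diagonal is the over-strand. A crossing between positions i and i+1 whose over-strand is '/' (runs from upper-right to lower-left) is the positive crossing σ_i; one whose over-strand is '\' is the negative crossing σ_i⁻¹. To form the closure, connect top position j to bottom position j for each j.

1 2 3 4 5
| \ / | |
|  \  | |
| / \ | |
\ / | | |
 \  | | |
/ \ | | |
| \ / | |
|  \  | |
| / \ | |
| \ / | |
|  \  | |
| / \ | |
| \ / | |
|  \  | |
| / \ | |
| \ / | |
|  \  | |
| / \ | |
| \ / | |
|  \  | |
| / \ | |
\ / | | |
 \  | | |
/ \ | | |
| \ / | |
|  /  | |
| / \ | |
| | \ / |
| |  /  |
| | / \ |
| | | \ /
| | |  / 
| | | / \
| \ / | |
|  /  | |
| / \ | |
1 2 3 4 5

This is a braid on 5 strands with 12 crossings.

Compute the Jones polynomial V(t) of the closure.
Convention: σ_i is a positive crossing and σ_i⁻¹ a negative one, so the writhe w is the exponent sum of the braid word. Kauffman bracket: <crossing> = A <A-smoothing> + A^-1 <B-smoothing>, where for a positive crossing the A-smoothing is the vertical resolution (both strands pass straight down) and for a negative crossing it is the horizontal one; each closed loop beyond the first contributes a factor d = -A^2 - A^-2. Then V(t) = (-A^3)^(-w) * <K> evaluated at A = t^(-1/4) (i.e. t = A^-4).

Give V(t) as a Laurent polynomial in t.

Reading the diagram top to bottom ('/'-over between positions i,i+1 = s_i, '\'-over = s_i^-1): braid word = s2^-1 s1^-1 s2^-1 s2^-1 s2^-1 s2^-1 s2^-1 s1^-1 s2 s3 s4 s2.
The presented braid s2^-1 s1^-1 s2^-1 s2^-1 s2^-1 s2^-1 s2^-1 s1^-1 s2 s3 s4 s2 on 5 strands reduces by inverse Markov moves (closure unchanged at each step):
  Deconjugate: the word is γ·β·γ⁻¹ with γ = s2^-1 (prefix) and γ⁻¹ = s2 (suffix); strip both.
  Destabilize: the word has the form β·s4 where s4 occurs only as the final letter (β ∈ B_4); drop it and the last strand → 4 strands.
  Destabilize: the word has the form β·s3 where s3 occurs only as the final letter (β ∈ B_3); drop it and the last strand → 3 strands.
Reduced to β = s1^-1 s2^-1 s2^-1 s2^-1 s2^-1 s2^-1 s1^-1 s2 on 3 strands, 8 crossings.
Compute on β:
Braid: s1^-1 s2^-1 s2^-1 s2^-1 s2^-1 s2^-1 s1^-1 s2 on 3 strands, 8 crossings.
Writhe w = (#positive) - (#negative) = 1 - 7 = -6.
State-sum expansion of <K>. There are 2^8 = 256 states.
Smooth each crossing (0=||, 1=⌣⌢); contribution A^(Σ sign_k(1-2s_k)) * d^(L-1).
Tabulate the states by total A-exponent and number of loops L (A-exp: L × count):
  A^8: L=6 ×1
  A^6: L=5 ×8
  A^4: L=4 ×25, L=6 ×3
  A^2: L=3 ×40, L=5 ×15, L=7 ×1
  A^0: L=2 ×35, L=4 ×30, L=6 ×5
  A^-2: L=1 ×15, L=3 ×31, L=5 ×10
  A^-4: L=2 ×18, L=4 ×10
  A^-6: L=1 ×2, L=3 ×6
  A^-8: L=2 ×1
Each group contributes A^e * Σ count * d^(L-1):
Powers of d = -A^2 - A^-2: d^2 = A^4 + 2 + A^-4; d^3 = -A^6 - 3*A^2 - 3*A^-2 - A^-6; d^4 = A^8 + 4*A^4 + 6 + 4*A^-4 + A^-8; d^5 = -A^10 - 5*A^6 - 10*A^2 - 10*A^-2 - 5*A^-6 - A^-10; d^6 = A^12 + 6*A^8 + 15*A^4 + 20 + 15*A^-4 + 6*A^-8 + A^-12.
  A^8 * (d^5) = -A^18 - 5*A^14 - 10*A^10 - 10*A^6 - 5*A^2 - A^-2
  A^6 * (8*d^4) = 8*A^14 + 32*A^10 + 48*A^6 + 32*A^2 + 8*A^-2
  A^4 * (25*d^3 + 3*d^5) = -3*A^14 - 40*A^10 - 105*A^6 - 105*A^2 - 40*A^-2 - 3*A^-6
  A^2 * (40*d^2 + 15*d^4 + d^6) = A^14 + 21*A^10 + 115*A^6 + 190*A^2 + 115*A^-2 + 21*A^-6 + A^-10
  A^0 * (35*d + 30*d^3 + 5*d^5) = -5*A^10 - 55*A^6 - 175*A^2 - 175*A^-2 - 55*A^-6 - 5*A^-10
  A^-2 * (15 + 31*d^2 + 10*d^4) = 10*A^6 + 71*A^2 + 137*A^-2 + 71*A^-6 + 10*A^-10
  A^-4 * (18*d + 10*d^3) = -10*A^2 - 48*A^-2 - 48*A^-6 - 10*A^-10
  A^-6 * (2 + 6*d^2) = 6*A^-2 + 14*A^-6 + 6*A^-10
  A^-8 * (d) = -A^-6 - A^-10
Summing the groups: <K> = -A^18 + A^14 - 2*A^10 + 3*A^6 - 2*A^2 + 2*A^-2 - A^-6 + A^-10
Normalise by the writhe: (-A^3)^(-w) = (-A^3)^(6) = A^18, so f(A) = A^18 * <K> = -A^36 + A^32 - 2*A^28 + 3*A^24 - 2*A^20 + 2*A^16 - A^12 + A^8.
Substitute A = t^(-1/4), i.e. A^e → t^(-e/4): V(t) = t^-2 - t^-3 + 2*t^-4 - 2*t^-5 + 3*t^-6 - 2*t^-7 + t^-8 - t^-9

Answer: t^-2 - t^-3 + 2*t^-4 - 2*t^-5 + 3*t^-6 - 2*t^-7 + t^-8 - t^-9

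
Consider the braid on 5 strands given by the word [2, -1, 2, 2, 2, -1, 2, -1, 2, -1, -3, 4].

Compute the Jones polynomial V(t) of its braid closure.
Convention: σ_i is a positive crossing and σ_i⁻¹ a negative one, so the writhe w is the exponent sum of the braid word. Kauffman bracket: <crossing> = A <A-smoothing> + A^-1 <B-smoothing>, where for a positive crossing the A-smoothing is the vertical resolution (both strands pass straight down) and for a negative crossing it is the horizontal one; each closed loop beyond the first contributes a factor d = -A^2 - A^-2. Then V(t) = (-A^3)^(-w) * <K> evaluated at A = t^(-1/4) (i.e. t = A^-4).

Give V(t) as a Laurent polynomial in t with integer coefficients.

t^7 - 4*t^6 + 7*t^5 - 11*t^4 + 14*t^3 - 14*t^2 + 14*t - 10 + 7*t^-1 - 4*t^-2 + t^-3

Derivation:
The presented braid s2 s1^-1 s2 s2 s2 s1^-1 s2 s1^-1 s2 s1^-1 s3^-1 s4 on 5 strands reduces by inverse Markov moves (closure unchanged at each step):
  Destabilize: the word has the form β·s4 where s4 occurs only as the final letter (β ∈ B_4); drop it and the last strand → 4 strands.
  Destabilize: the word has the form β·s3^-1 where s3^-1 occurs only as the final letter (β ∈ B_3); drop it and the last strand → 3 strands.
Reduced to β = s2 s1^-1 s2 s2 s2 s1^-1 s2 s1^-1 s2 s1^-1 on 3 strands, 10 crossings.
Compute on β:
Braid: s2 s1^-1 s2 s2 s2 s1^-1 s2 s1^-1 s2 s1^-1 on 3 strands, 10 crossings.
Writhe w = (#positive) - (#negative) = 6 - 4 = 2.
Enumerate smoothing states for the bracket polynomial. There are 2^10 = 1024 states.
Smooth each crossing (0=||, 1=⌣⌢); contribution A^(Σ sign_k(1-2s_k)) * d^(L-1).
Tabulate the states by total A-exponent and number of loops L (A-exp: L × count):
  A^10: L=5 ×1
  A^8: L=4 ×10
  A^6: L=3 ×42, L=5 ×3
  A^4: L=2 ×90, L=4 ×29, L=6 ×1
  A^2: L=1 ×87, L=3 ×110, L=5 ×13
  A^0: L=2 ×179, L=4 ×71, L=6 ×2
  A^-2: L=3 ×187, L=5 ×23
  A^-4: L=4 ×117, L=6 ×3
  A^-6: L=5 ×45
  A^-8: L=6 ×10
  A^-10: L=7 ×1
Each group contributes A^e * Σ count * d^(L-1):
Powers of d = -A^2 - A^-2: d^2 = A^4 + 2 + A^-4; d^3 = -A^6 - 3*A^2 - 3*A^-2 - A^-6; d^4 = A^8 + 4*A^4 + 6 + 4*A^-4 + A^-8; d^5 = -A^10 - 5*A^6 - 10*A^2 - 10*A^-2 - 5*A^-6 - A^-10; d^6 = A^12 + 6*A^8 + 15*A^4 + 20 + 15*A^-4 + 6*A^-8 + A^-12.
  A^10 * (d^4) = A^18 + 4*A^14 + 6*A^10 + 4*A^6 + A^2
  A^8 * (10*d^3) = -10*A^14 - 30*A^10 - 30*A^6 - 10*A^2
  A^6 * (42*d^2 + 3*d^4) = 3*A^14 + 54*A^10 + 102*A^6 + 54*A^2 + 3*A^-2
  A^4 * (90*d + 29*d^3 + d^5) = -A^14 - 34*A^10 - 187*A^6 - 187*A^2 - 34*A^-2 - A^-6
  A^2 * (87 + 110*d^2 + 13*d^4) = 13*A^10 + 162*A^6 + 385*A^2 + 162*A^-2 + 13*A^-6
  A^0 * (179*d + 71*d^3 + 2*d^5) = -2*A^10 - 81*A^6 - 412*A^2 - 412*A^-2 - 81*A^-6 - 2*A^-10
  A^-2 * (187*d^2 + 23*d^4) = 23*A^6 + 279*A^2 + 512*A^-2 + 279*A^-6 + 23*A^-10
  A^-4 * (117*d^3 + 3*d^5) = -3*A^6 - 132*A^2 - 381*A^-2 - 381*A^-6 - 132*A^-10 - 3*A^-14
  A^-6 * (45*d^4) = 45*A^2 + 180*A^-2 + 270*A^-6 + 180*A^-10 + 45*A^-14
  A^-8 * (10*d^5) = -10*A^2 - 50*A^-2 - 100*A^-6 - 100*A^-10 - 50*A^-14 - 10*A^-18
  A^-10 * (d^6) = A^2 + 6*A^-2 + 15*A^-6 + 20*A^-10 + 15*A^-14 + 6*A^-18 + A^-22
Summing the groups: <K> = A^18 - 4*A^14 + 7*A^10 - 10*A^6 + 14*A^2 - 14*A^-2 + 14*A^-6 - 11*A^-10 + 7*A^-14 - 4*A^-18 + A^-22
Normalise by the writhe: (-A^3)^(-w) = (-A^3)^(-2) = A^-6, so f(A) = A^-6 * <K> = A^12 - 4*A^8 + 7*A^4 - 10 + 14*A^-4 - 14*A^-8 + 14*A^-12 - 11*A^-16 + 7*A^-20 - 4*A^-24 + A^-28.
Substitute A = t^(-1/4), i.e. A^e → t^(-e/4): V(t) = t^7 - 4*t^6 + 7*t^5 - 11*t^4 + 14*t^3 - 14*t^2 + 14*t - 10 + 7*t^-1 - 4*t^-2 + t^-3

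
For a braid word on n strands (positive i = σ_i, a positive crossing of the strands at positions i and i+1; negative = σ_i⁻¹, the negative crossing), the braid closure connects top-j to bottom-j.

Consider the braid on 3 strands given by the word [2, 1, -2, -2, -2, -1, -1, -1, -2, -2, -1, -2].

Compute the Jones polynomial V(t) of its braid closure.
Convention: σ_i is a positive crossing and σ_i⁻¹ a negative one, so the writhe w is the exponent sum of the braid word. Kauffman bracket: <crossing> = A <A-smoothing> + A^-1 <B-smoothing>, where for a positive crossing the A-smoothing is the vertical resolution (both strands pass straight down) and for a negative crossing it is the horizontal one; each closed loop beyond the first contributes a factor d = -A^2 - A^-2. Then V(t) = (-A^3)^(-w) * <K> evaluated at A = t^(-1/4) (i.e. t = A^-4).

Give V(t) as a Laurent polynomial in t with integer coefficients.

t^-3 + 2*t^-5 - 2*t^-6 + 2*t^-7 - 3*t^-8 + 2*t^-9 - 2*t^-10 + t^-11

Derivation:
The presented braid s2 s1 s2^-1 s2^-1 s2^-1 s1^-1 s1^-1 s1^-1 s2^-1 s2^-1 s1^-1 s2^-1 on 3 strands reduces by inverse Markov moves (closure unchanged at each step):
  Deconjugate: the word is γ·β·γ⁻¹ with γ = s2 s1 (prefix) and γ⁻¹ = s1^-1 s2^-1 (suffix); strip both.
Reduced to β = s2^-1 s2^-1 s2^-1 s1^-1 s1^-1 s1^-1 s2^-1 s2^-1 on 3 strands, 8 crossings.
Compute on β:
Braid: s2^-1 s2^-1 s2^-1 s1^-1 s1^-1 s1^-1 s2^-1 s2^-1 on 3 strands, 8 crossings.
Writhe w = (#positive) - (#negative) = 0 - 8 = -8.
Computing the Kauffman bracket via state sum. There are 2^8 = 256 states.
Smooth each crossing (0=||, 1=⌣⌢); contribution A^(Σ sign_k(1-2s_k)) * d^(L-1).
Tabulate the states by total A-exponent and number of loops L (A-exp: L × count):
  A^8: L=7 ×1
  A^6: L=6 ×8
  A^4: L=5 ×28
  A^2: L=4 ×55, L=6 ×1
  A^0: L=3 ×65, L=5 ×5
  A^-2: L=2 ×45, L=4 ×11
  A^-4: L=1 ×15, L=3 ×13
  A^-6: L=2 ×8
  A^-8: L=3 ×1
Each group contributes A^e * Σ count * d^(L-1):
Powers of d = -A^2 - A^-2: d^2 = A^4 + 2 + A^-4; d^3 = -A^6 - 3*A^2 - 3*A^-2 - A^-6; d^4 = A^8 + 4*A^4 + 6 + 4*A^-4 + A^-8; d^5 = -A^10 - 5*A^6 - 10*A^2 - 10*A^-2 - 5*A^-6 - A^-10; d^6 = A^12 + 6*A^8 + 15*A^4 + 20 + 15*A^-4 + 6*A^-8 + A^-12.
  A^8 * (d^6) = A^20 + 6*A^16 + 15*A^12 + 20*A^8 + 15*A^4 + 6 + A^-4
  A^6 * (8*d^5) = -8*A^16 - 40*A^12 - 80*A^8 - 80*A^4 - 40 - 8*A^-4
  A^4 * (28*d^4) = 28*A^12 + 112*A^8 + 168*A^4 + 112 + 28*A^-4
  A^2 * (55*d^3 + d^5) = -A^12 - 60*A^8 - 175*A^4 - 175 - 60*A^-4 - A^-8
  A^0 * (65*d^2 + 5*d^4) = 5*A^8 + 85*A^4 + 160 + 85*A^-4 + 5*A^-8
  A^-2 * (45*d + 11*d^3) = -11*A^4 - 78 - 78*A^-4 - 11*A^-8
  A^-4 * (15 + 13*d^2) = 13 + 41*A^-4 + 13*A^-8
  A^-6 * (8*d) = -8*A^-4 - 8*A^-8
  A^-8 * (d^2) = A^-4 + 2*A^-8 + A^-12
Summing the groups: <K> = A^20 - 2*A^16 + 2*A^12 - 3*A^8 + 2*A^4 - 2 + 2*A^-4 + A^-12
Normalise by the writhe: (-A^3)^(-w) = (-A^3)^(8) = A^24, so f(A) = A^24 * <K> = A^44 - 2*A^40 + 2*A^36 - 3*A^32 + 2*A^28 - 2*A^24 + 2*A^20 + A^12.
Substitute A = t^(-1/4), i.e. A^e → t^(-e/4): V(t) = t^-3 + 2*t^-5 - 2*t^-6 + 2*t^-7 - 3*t^-8 + 2*t^-9 - 2*t^-10 + t^-11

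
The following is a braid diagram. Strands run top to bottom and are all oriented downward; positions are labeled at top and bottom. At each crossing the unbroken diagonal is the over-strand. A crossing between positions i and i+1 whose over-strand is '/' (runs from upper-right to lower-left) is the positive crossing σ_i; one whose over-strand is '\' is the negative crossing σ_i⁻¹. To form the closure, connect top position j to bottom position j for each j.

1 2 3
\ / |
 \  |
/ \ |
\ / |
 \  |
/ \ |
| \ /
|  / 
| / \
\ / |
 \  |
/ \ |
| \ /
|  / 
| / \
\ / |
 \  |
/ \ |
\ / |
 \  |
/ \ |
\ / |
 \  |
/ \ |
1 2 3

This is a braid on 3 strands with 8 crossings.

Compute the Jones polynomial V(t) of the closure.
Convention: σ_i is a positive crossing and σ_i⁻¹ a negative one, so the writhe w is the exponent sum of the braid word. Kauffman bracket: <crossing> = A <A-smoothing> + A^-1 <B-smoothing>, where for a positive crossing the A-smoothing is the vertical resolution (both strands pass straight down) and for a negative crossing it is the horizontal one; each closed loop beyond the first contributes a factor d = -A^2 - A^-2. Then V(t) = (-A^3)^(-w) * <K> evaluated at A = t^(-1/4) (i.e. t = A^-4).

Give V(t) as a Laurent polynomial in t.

1 - t^-1 + 2*t^-2 - 2*t^-3 + 3*t^-4 - 3*t^-5 + 2*t^-6 - 2*t^-7 + t^-8

Derivation:
Reading the diagram top to bottom ('/'-over between positions i,i+1 = s_i, '\'-over = s_i^-1): braid word = s1^-1 s1^-1 s2 s1^-1 s2 s1^-1 s1^-1 s1^-1.
Braid: s1^-1 s1^-1 s2 s1^-1 s2 s1^-1 s1^-1 s1^-1 on 3 strands, 8 crossings.
Writhe w = (#positive) - (#negative) = 2 - 6 = -4.
Computing the Kauffman bracket via state sum. There are 2^8 = 256 states.
Each crossing splits two ways (0=vertical, 1=horizontal). The state's weight is A^(#A-smoothings - #B-smoothings) * d^(loops - 1).
Tabulate the states by total A-exponent and number of loops L (A-exp: L × count):
  A^8: L=7 ×1
  A^6: L=6 ×8
  A^4: L=5 ×28
  A^2: L=4 ×55, L=6 ×1
  A^0: L=3 ×65, L=5 ×5
  A^-2: L=2 ×46, L=4 ×10
  A^-4: L=1 ×17, L=3 ×11
  A^-6: L=2 ×8
  A^-8: L=3 ×1
Each group contributes A^e * Σ count * d^(L-1):
Powers of d = -A^2 - A^-2: d^2 = A^4 + 2 + A^-4; d^3 = -A^6 - 3*A^2 - 3*A^-2 - A^-6; d^4 = A^8 + 4*A^4 + 6 + 4*A^-4 + A^-8; d^5 = -A^10 - 5*A^6 - 10*A^2 - 10*A^-2 - 5*A^-6 - A^-10; d^6 = A^12 + 6*A^8 + 15*A^4 + 20 + 15*A^-4 + 6*A^-8 + A^-12.
  A^8 * (d^6) = A^20 + 6*A^16 + 15*A^12 + 20*A^8 + 15*A^4 + 6 + A^-4
  A^6 * (8*d^5) = -8*A^16 - 40*A^12 - 80*A^8 - 80*A^4 - 40 - 8*A^-4
  A^4 * (28*d^4) = 28*A^12 + 112*A^8 + 168*A^4 + 112 + 28*A^-4
  A^2 * (55*d^3 + d^5) = -A^12 - 60*A^8 - 175*A^4 - 175 - 60*A^-4 - A^-8
  A^0 * (65*d^2 + 5*d^4) = 5*A^8 + 85*A^4 + 160 + 85*A^-4 + 5*A^-8
  A^-2 * (46*d + 10*d^3) = -10*A^4 - 76 - 76*A^-4 - 10*A^-8
  A^-4 * (17 + 11*d^2) = 11 + 39*A^-4 + 11*A^-8
  A^-6 * (8*d) = -8*A^-4 - 8*A^-8
  A^-8 * (d^2) = A^-4 + 2*A^-8 + A^-12
Summing the groups: <K> = A^20 - 2*A^16 + 2*A^12 - 3*A^8 + 3*A^4 - 2 + 2*A^-4 - A^-8 + A^-12
Normalise by the writhe: (-A^3)^(-w) = (-A^3)^(4) = A^12, so f(A) = A^12 * <K> = A^32 - 2*A^28 + 2*A^24 - 3*A^20 + 3*A^16 - 2*A^12 + 2*A^8 - A^4 + 1.
Substitute A = t^(-1/4), i.e. A^e → t^(-e/4): V(t) = 1 - t^-1 + 2*t^-2 - 2*t^-3 + 3*t^-4 - 3*t^-5 + 2*t^-6 - 2*t^-7 + t^-8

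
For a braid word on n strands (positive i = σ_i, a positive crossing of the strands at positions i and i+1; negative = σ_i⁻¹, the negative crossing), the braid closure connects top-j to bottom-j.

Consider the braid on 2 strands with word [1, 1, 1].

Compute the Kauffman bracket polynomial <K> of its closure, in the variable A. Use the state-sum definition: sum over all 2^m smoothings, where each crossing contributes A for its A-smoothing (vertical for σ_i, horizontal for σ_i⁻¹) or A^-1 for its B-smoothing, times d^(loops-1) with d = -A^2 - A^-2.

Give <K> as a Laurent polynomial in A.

-A^5 - A^-3 + A^-7

Derivation:
Braid: s1 s1 s1 on 2 strands, 3 crossings.
Writhe w = (#positive) - (#negative) = 3 - 0 = 3.
Computing the Kauffman bracket via state sum. There are 2^3 = 8 states.
Smooth each crossing (0=||, 1=⌣⌢); contribution A^(Σ sign_k(1-2s_k)) * d^(L-1).
  state 000: A-exp=+3, loops=2, term = A^3 * d^1
  state 001: A-exp=+1, loops=1, term = A^1 * d^0
  state 010: A-exp=+1, loops=1, term = A^1 * d^0
  state 011: A-exp=-1, loops=2, term = A^-1 * d^1
  state 100: A-exp=+1, loops=1, term = A^1 * d^0
  state 101: A-exp=-1, loops=2, term = A^-1 * d^1
  state 110: A-exp=-1, loops=2, term = A^-1 * d^1
  state 111: A-exp=-3, loops=3, term = A^-3 * d^2
Collect the terms by A-exponent (count of states per loop number):
Powers of d = -A^2 - A^-2: d^2 = A^4 + 2 + A^-4.
  A^3 * (d) = -A^5 - A
  A^1 * (3) = 3*A
  A^-1 * (3*d) = -3*A - 3*A^-3
  A^-3 * (d^2) = A + 2*A^-3 + A^-7
Summing the groups: <K> = -A^5 - A^-3 + A^-7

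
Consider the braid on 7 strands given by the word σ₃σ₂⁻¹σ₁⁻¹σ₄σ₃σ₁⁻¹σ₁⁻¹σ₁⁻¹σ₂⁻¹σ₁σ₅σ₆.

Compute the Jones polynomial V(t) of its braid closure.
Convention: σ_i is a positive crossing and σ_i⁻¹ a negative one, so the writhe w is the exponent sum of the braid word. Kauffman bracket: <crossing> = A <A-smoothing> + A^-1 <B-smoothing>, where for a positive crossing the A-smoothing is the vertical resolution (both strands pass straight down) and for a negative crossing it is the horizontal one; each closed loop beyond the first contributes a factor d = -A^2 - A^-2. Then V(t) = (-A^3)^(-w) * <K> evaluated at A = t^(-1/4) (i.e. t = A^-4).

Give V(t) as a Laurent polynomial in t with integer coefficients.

t - 1 + 3*t^-1 - 4*t^-2 + 4*t^-3 - 4*t^-4 + 3*t^-5 - 2*t^-6 + t^-7

Derivation:
The presented braid s3 s2^-1 s1^-1 s4 s3 s1^-1 s1^-1 s1^-1 s2^-1 s1 s5 s6 on 7 strands reduces by inverse Markov moves (closure unchanged at each step):
  Destabilize: the word has the form β·s6 where s6 occurs only as the final letter (β ∈ B_6); drop it and the last strand → 6 strands.
  Destabilize: the word has the form β·s5 where s5 occurs only as the final letter (β ∈ B_5); drop it and the last strand → 5 strands.
Reduced to β = s3 s2^-1 s1^-1 s4 s3 s1^-1 s1^-1 s1^-1 s2^-1 s1 on 5 strands, 10 crossings.
Compute on β:
Braid: s3 s2^-1 s1^-1 s4 s3 s1^-1 s1^-1 s1^-1 s2^-1 s1 on 5 strands, 10 crossings.
Writhe w = (#positive) - (#negative) = 4 - 6 = -2.
Enumerate smoothing states for the bracket polynomial. There are 2^10 = 1024 states.
Smooth each crossing (0=||, 1=⌣⌢); contribution A^(Σ sign_k(1-2s_k)) * d^(L-1).
Tabulate the states by total A-exponent and number of loops L (A-exp: L × count):
  A^10: L=7 ×1
  A^8: L=6 ×10
  A^6: L=5 ×42, L=7 ×3
  A^4: L=4 ×95, L=6 ×24, L=8 ×1
  A^2: L=3 ×124, L=5 ×76, L=7 ×10
  A^0: L=2 ×90, L=4 ×126, L=6 ×35, L=8 ×1
  A^-2: L=1 ×28, L=3 ×116, L=5 ×61, L=7 ×5
  A^-4: L=2 ×50, L=4 ×60, L=6 ×10
  A^-6: L=1 ×5, L=3 ×29, L=5 ×11
  A^-8: L=2 ×4, L=4 ×6
  A^-10: L=3 ×1
Each group contributes A^e * Σ count * d^(L-1):
Powers of d = -A^2 - A^-2: d^2 = A^4 + 2 + A^-4; d^3 = -A^6 - 3*A^2 - 3*A^-2 - A^-6; d^4 = A^8 + 4*A^4 + 6 + 4*A^-4 + A^-8; d^5 = -A^10 - 5*A^6 - 10*A^2 - 10*A^-2 - 5*A^-6 - A^-10; d^6 = A^12 + 6*A^8 + 15*A^4 + 20 + 15*A^-4 + 6*A^-8 + A^-12; d^7 = -A^14 - 7*A^10 - 21*A^6 - 35*A^2 - 35*A^-2 - 21*A^-6 - 7*A^-10 - A^-14.
  A^10 * (d^6) = A^22 + 6*A^18 + 15*A^14 + 20*A^10 + 15*A^6 + 6*A^2 + A^-2
  A^8 * (10*d^5) = -10*A^18 - 50*A^14 - 100*A^10 - 100*A^6 - 50*A^2 - 10*A^-2
  A^6 * (42*d^4 + 3*d^6) = 3*A^18 + 60*A^14 + 213*A^10 + 312*A^6 + 213*A^2 + 60*A^-2 + 3*A^-6
  A^4 * (95*d^3 + 24*d^5 + d^7) = -A^18 - 31*A^14 - 236*A^10 - 560*A^6 - 560*A^2 - 236*A^-2 - 31*A^-6 - A^-10
  A^2 * (124*d^2 + 76*d^4 + 10*d^6) = 10*A^14 + 136*A^10 + 578*A^6 + 904*A^2 + 578*A^-2 + 136*A^-6 + 10*A^-10
  A^0 * (90*d + 126*d^3 + 35*d^5 + d^7) = -A^14 - 42*A^10 - 322*A^6 - 853*A^2 - 853*A^-2 - 322*A^-6 - 42*A^-10 - A^-14
  A^-2 * (28 + 116*d^2 + 61*d^4 + 5*d^6) = 5*A^10 + 91*A^6 + 435*A^2 + 726*A^-2 + 435*A^-6 + 91*A^-10 + 5*A^-14
  A^-4 * (50*d + 60*d^3 + 10*d^5) = -10*A^6 - 110*A^2 - 330*A^-2 - 330*A^-6 - 110*A^-10 - 10*A^-14
  A^-6 * (5 + 29*d^2 + 11*d^4) = 11*A^2 + 73*A^-2 + 129*A^-6 + 73*A^-10 + 11*A^-14
  A^-8 * (4*d + 6*d^3) = -6*A^-2 - 22*A^-6 - 22*A^-10 - 6*A^-14
  A^-10 * (d^2) = A^-6 + 2*A^-10 + A^-14
Summing the groups: <K> = A^22 - 2*A^18 + 3*A^14 - 4*A^10 + 4*A^6 - 4*A^2 + 3*A^-2 - A^-6 + A^-10
Normalise by the writhe: (-A^3)^(-w) = (-A^3)^(2) = A^6, so f(A) = A^6 * <K> = A^28 - 2*A^24 + 3*A^20 - 4*A^16 + 4*A^12 - 4*A^8 + 3*A^4 - 1 + A^-4.
Substitute A = t^(-1/4), i.e. A^e → t^(-e/4): V(t) = t - 1 + 3*t^-1 - 4*t^-2 + 4*t^-3 - 4*t^-4 + 3*t^-5 - 2*t^-6 + t^-7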